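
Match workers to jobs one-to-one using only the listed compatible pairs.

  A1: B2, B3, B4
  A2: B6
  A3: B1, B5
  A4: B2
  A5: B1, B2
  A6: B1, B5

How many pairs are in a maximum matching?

Unit-capacity flow: source→left, listed edges, right→sink; max matching = max flow.
Augmenting path A1→B2 (+1); matched 1.
Augmenting path A2→B6 (+1); matched 2.
Augmenting path A3→B1 (+1); matched 3.
Augmenting path A6→B5 (+1); matched 4.
Augmenting path A4→B2→A1→B3 (+1); matched 5.
No augmenting path remains; maximum matching = 5.
König certificate: {A1, A2, B1, B2, B5} is a vertex cover of size 5 (every listed pair touches it), so no matching can be larger.

5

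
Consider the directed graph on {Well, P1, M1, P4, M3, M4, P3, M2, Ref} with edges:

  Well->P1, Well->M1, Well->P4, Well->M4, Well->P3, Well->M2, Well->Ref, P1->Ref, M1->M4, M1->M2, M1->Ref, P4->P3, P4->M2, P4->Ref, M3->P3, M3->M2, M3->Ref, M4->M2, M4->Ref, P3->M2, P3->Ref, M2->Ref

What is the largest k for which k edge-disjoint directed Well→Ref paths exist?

Assign every edge capacity 1; by Menger, the answer equals the max flow.
Path Well→Ref (+1); total 1.
Path Well→P1→Ref (+1); total 2.
Path Well→M1→Ref (+1); total 3.
Path Well→P4→Ref (+1); total 4.
Path Well→M4→Ref (+1); total 5.
Path Well→P3→Ref (+1); total 6.
Path Well→M2→Ref (+1); total 7.
No residual Well→Ref path; max flow = 7.
Certifying cut of size 7: {Well→M1, Well→M2, Well→M4, Well→P1, Well→P3, Well→P4, Well→Ref}.

7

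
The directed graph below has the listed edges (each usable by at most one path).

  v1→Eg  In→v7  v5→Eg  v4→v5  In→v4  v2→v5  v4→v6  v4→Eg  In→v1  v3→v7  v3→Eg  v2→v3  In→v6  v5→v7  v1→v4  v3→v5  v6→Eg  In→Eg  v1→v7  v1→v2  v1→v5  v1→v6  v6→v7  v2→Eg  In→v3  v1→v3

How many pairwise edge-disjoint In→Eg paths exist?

5

Assign every edge capacity 1; by Menger, the answer equals the max flow.
Path In→Eg (+1); total 1.
Path In→v1→Eg (+1); total 2.
Path In→v3→Eg (+1); total 3.
Path In→v4→Eg (+1); total 4.
Path In→v6→Eg (+1); total 5.
No residual In→Eg path; max flow = 5.
Certifying cut of size 5: {In→Eg, In→v1, In→v3, In→v4, In→v6}.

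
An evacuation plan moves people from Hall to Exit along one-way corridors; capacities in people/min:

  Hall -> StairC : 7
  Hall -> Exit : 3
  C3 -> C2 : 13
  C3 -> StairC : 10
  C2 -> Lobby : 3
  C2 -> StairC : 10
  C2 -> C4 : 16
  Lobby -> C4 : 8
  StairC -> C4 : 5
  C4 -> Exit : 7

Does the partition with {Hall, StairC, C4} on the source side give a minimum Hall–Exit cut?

Given cut capacity: 3 + 7 = 10.
Augment Hall→Exit: bottleneck 3, flow now 3.
Augment Hall→StairC→C4→Exit: bottleneck 5, flow now 8.
No augmenting path remains; maximum flow = 8.
In the residual graph, reachable from Hall: {Hall, StairC}.
Min-cut edges: Hall→Exit (3), StairC→C4 (5); capacity 3 + 5 = 8.
Cut capacity 10 exceeds the max flow 8, so it is not minimum.

No — its capacity is 10, but the minimum cut has capacity 8.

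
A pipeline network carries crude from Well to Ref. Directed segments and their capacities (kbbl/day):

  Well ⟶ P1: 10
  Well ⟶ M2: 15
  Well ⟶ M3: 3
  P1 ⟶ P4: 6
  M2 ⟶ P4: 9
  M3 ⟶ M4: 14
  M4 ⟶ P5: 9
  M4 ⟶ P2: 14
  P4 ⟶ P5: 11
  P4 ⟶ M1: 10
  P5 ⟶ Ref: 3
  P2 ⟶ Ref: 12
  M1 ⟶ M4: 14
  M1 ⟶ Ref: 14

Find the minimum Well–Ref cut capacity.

Augment Well→P1→P4→P5→Ref: bottleneck 3, flow now 3.
Augment Well→P1→P4→M1→Ref: bottleneck 3, flow now 6.
Augment Well→M2→P4→M1→Ref: bottleneck 7, flow now 13.
Augment Well→M3→M4→P2→Ref: bottleneck 3, flow now 16.
No augmenting path remains; maximum flow = 16.
By max-flow min-cut, the minimum cut capacity equals the max flow.
In the residual graph, reachable from Well: {Well, P1, M2, P4, P5}.
Min-cut edges: Well→M3 (3), P4→M1 (10), P5→Ref (3); capacity 3 + 10 + 3 = 16.

16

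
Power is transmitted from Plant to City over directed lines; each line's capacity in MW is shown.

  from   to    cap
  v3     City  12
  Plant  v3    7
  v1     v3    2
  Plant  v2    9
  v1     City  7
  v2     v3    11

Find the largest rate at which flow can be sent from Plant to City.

Augment Plant→v3→City: bottleneck 7, flow now 7.
Augment Plant→v2→v3→City: bottleneck 5, flow now 12.
No augmenting path remains; maximum flow = 12.
In the residual graph, reachable from Plant: {Plant, v2, v3}.
Min-cut edges: v3→City (12); capacity 12 = 12.
This cut is saturated, so no flow can exceed 12.

12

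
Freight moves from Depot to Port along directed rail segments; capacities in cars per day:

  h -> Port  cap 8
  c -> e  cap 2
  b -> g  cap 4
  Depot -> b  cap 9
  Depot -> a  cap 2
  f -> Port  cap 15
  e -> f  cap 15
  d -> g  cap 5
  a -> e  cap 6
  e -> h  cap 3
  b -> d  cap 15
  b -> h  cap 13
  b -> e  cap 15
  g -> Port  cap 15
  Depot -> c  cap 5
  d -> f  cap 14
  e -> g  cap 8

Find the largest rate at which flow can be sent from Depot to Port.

Augment Depot→b→g→Port: bottleneck 4, flow now 4.
Augment Depot→b→h→Port: bottleneck 5, flow now 9.
Augment Depot→a→e→f→Port: bottleneck 2, flow now 11.
Augment Depot→c→e→f→Port: bottleneck 2, flow now 13.
No augmenting path remains; maximum flow = 13.
In the residual graph, reachable from Depot: {Depot, c}.
Min-cut edges: Depot→a (2), Depot→b (9), c→e (2); capacity 2 + 9 + 2 = 13.
This cut is saturated, so no flow can exceed 13.

13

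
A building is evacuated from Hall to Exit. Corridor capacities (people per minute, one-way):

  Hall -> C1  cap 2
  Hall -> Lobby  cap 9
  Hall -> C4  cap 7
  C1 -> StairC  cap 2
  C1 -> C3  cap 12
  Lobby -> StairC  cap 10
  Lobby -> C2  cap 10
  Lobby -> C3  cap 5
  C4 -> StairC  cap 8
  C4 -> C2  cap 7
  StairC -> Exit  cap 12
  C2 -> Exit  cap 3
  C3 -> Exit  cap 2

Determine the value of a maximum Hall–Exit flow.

17

Augment Hall→C1→StairC→Exit: bottleneck 2, flow now 2.
Augment Hall→Lobby→StairC→Exit: bottleneck 9, flow now 11.
Augment Hall→C4→StairC→Exit: bottleneck 1, flow now 12.
Augment Hall→C4→C2→Exit: bottleneck 3, flow now 15.
Augment Hall→C4→StairC→C1→C3→Exit: bottleneck 2, flow now 17. (uses reverse residual edge)
No augmenting path remains; maximum flow = 17.
In the residual graph, reachable from Hall: {Hall, C1, Lobby, C4, StairC, C2, C3}.
Min-cut edges: StairC→Exit (12), C2→Exit (3), C3→Exit (2); capacity 12 + 3 + 2 = 17.
This cut is saturated, so no flow can exceed 17.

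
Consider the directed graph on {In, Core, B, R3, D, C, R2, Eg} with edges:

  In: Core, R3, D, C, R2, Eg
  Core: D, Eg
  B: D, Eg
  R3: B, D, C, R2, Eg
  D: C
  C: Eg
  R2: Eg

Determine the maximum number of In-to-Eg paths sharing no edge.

Assign every edge capacity 1; by Menger, the answer equals the max flow.
Path In→Eg (+1); total 1.
Path In→Core→Eg (+1); total 2.
Path In→R3→Eg (+1); total 3.
Path In→C→Eg (+1); total 4.
Path In→R2→Eg (+1); total 5.
No residual In→Eg path; max flow = 5.
Certifying cut of size 5: {C→Eg, In→Core, In→Eg, In→R2, In→R3}.

5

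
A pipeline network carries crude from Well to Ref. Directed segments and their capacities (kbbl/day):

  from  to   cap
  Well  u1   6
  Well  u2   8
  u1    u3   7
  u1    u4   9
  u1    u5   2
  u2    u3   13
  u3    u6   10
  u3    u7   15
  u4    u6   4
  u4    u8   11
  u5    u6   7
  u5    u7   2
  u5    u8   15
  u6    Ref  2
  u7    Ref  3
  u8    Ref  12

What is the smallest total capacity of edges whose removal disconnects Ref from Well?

11

Augment Well→u1→u3→u6→Ref: bottleneck 2, flow now 2.
Augment Well→u1→u3→u7→Ref: bottleneck 3, flow now 5.
Augment Well→u1→u4→u8→Ref: bottleneck 1, flow now 6.
Augment Well→u2→u3→u1→u4→u8→Ref: bottleneck 5, flow now 11. (uses reverse residual edge)
No augmenting path remains; maximum flow = 11.
By max-flow min-cut, the minimum cut capacity equals the max flow.
In the residual graph, reachable from Well: {Well, u2, u3, u6, u7}.
Min-cut edges: Well→u1 (6), u6→Ref (2), u7→Ref (3); capacity 6 + 2 + 3 = 11.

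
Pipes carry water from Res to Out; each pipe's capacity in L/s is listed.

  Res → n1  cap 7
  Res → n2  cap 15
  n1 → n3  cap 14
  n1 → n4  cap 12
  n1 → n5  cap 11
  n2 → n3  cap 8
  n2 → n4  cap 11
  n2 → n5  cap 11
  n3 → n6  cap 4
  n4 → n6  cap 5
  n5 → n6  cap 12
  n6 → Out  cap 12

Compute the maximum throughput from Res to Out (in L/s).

Augment Res→n1→n3→n6→Out: bottleneck 4, flow now 4.
Augment Res→n1→n4→n6→Out: bottleneck 3, flow now 7.
Augment Res→n2→n4→n6→Out: bottleneck 2, flow now 9.
Augment Res→n2→n5→n6→Out: bottleneck 3, flow now 12.
No augmenting path remains; maximum flow = 12.
In the residual graph, reachable from Res: {Res, n1, n2, n3, n4, n5, n6}.
Min-cut edges: n6→Out (12); capacity 12 = 12.
This cut is saturated, so no flow can exceed 12.

12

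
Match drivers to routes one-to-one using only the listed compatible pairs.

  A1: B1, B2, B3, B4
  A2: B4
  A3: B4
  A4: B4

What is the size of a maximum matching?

2

Unit-capacity flow: source→left, listed edges, right→sink; max matching = max flow.
Augmenting path A1→B1 (+1); matched 1.
Augmenting path A2→B4 (+1); matched 2.
No augmenting path remains; maximum matching = 2.
König certificate: {A1, B4} is a vertex cover of size 2 (every listed pair touches it), so no matching can be larger.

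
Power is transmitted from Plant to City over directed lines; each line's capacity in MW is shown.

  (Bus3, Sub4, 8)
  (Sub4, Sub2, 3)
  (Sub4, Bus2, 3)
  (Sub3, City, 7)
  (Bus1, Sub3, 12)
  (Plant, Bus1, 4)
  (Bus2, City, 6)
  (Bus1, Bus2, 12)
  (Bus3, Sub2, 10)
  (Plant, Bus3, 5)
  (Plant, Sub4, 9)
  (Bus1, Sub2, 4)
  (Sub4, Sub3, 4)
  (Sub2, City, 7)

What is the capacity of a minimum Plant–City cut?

Augment Plant→Bus1→Sub3→City: bottleneck 4, flow now 4.
Augment Plant→Bus3→Sub2→City: bottleneck 5, flow now 9.
Augment Plant→Sub4→Sub3→City: bottleneck 3, flow now 12.
Augment Plant→Sub4→Sub2→City: bottleneck 2, flow now 14.
Augment Plant→Sub4→Bus2→City: bottleneck 3, flow now 17.
Augment Plant→Sub4→Sub3→Bus1→Bus2→City: bottleneck 1, flow now 18. (uses reverse residual edge)
No augmenting path remains; maximum flow = 18.
By max-flow min-cut, the minimum cut capacity equals the max flow.
In the residual graph, reachable from Plant: {Plant}.
Min-cut edges: Plant→Bus1 (4), Plant→Bus3 (5), Plant→Sub4 (9); capacity 4 + 5 + 9 = 18.

18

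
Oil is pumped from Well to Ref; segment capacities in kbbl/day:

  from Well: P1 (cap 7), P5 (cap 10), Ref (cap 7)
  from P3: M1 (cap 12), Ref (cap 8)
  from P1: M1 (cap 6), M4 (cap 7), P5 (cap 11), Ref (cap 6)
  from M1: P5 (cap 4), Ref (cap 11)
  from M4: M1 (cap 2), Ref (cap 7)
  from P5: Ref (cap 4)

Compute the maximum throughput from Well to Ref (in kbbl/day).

18

Augment Well→Ref: bottleneck 7, flow now 7.
Augment Well→P1→Ref: bottleneck 6, flow now 13.
Augment Well→P5→Ref: bottleneck 4, flow now 17.
Augment Well→P1→M1→Ref: bottleneck 1, flow now 18.
No augmenting path remains; maximum flow = 18.
In the residual graph, reachable from Well: {Well, P5}.
Min-cut edges: Well→P1 (7), Well→Ref (7), P5→Ref (4); capacity 7 + 7 + 4 = 18.
This cut is saturated, so no flow can exceed 18.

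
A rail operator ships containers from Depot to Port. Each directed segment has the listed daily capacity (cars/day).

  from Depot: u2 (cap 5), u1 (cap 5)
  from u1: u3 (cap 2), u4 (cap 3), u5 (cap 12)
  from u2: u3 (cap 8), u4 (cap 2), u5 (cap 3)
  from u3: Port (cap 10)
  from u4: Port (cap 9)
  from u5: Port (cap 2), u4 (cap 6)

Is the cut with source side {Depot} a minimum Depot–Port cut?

Given cut capacity: 5 + 5 = 10.
Augment Depot→u1→u3→Port: bottleneck 2, flow now 2.
Augment Depot→u1→u4→Port: bottleneck 3, flow now 5.
Augment Depot→u2→u3→Port: bottleneck 5, flow now 10.
No augmenting path remains; maximum flow = 10.
Cut capacity 10 equals the max flow, so it is a minimum cut.

Yes — it is a minimum cut (capacity 10).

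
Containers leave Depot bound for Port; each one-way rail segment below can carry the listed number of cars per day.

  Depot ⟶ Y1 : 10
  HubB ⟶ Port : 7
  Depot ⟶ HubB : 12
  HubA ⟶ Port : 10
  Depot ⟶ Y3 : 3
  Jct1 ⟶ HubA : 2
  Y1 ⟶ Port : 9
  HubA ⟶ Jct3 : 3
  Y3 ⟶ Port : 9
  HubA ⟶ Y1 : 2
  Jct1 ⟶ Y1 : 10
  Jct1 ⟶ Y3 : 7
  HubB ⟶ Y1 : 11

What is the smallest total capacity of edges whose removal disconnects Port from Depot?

Augment Depot→Y3→Port: bottleneck 3, flow now 3.
Augment Depot→HubB→Port: bottleneck 7, flow now 10.
Augment Depot→Y1→Port: bottleneck 9, flow now 19.
No augmenting path remains; maximum flow = 19.
By max-flow min-cut, the minimum cut capacity equals the max flow.
In the residual graph, reachable from Depot: {Depot, HubB, Y1}.
Min-cut edges: Depot→Y3 (3), HubB→Port (7), Y1→Port (9); capacity 3 + 7 + 9 = 19.

19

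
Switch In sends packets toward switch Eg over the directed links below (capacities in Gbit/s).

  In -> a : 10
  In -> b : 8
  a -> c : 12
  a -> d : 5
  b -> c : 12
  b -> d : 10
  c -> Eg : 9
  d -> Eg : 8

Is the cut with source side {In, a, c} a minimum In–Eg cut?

No — its capacity is 22, but the minimum cut has capacity 17.

Given cut capacity: 8 + 5 + 9 = 22.
Augment In→a→c→Eg: bottleneck 9, flow now 9.
Augment In→a→d→Eg: bottleneck 1, flow now 10.
Augment In→b→d→Eg: bottleneck 7, flow now 17.
No augmenting path remains; maximum flow = 17.
In the residual graph, reachable from In: {In, a, b, c, d}.
Min-cut edges: c→Eg (9), d→Eg (8); capacity 9 + 8 = 17.
Cut capacity 22 exceeds the max flow 17, so it is not minimum.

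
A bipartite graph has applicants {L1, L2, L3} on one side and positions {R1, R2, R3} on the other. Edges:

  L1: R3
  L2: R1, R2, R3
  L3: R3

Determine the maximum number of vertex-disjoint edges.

Unit-capacity flow: source→left, listed edges, right→sink; max matching = max flow.
Augmenting path L1→R3 (+1); matched 1.
Augmenting path L2→R1 (+1); matched 2.
No augmenting path remains; maximum matching = 2.
König certificate: {L2, R3} is a vertex cover of size 2 (every listed pair touches it), so no matching can be larger.

2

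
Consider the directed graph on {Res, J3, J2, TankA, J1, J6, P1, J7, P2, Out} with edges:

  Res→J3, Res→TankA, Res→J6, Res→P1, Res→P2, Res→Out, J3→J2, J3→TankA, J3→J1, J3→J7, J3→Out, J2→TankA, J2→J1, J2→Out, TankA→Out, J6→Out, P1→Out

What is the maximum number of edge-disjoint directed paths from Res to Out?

5

Assign every edge capacity 1; by Menger, the answer equals the max flow.
Path Res→Out (+1); total 1.
Path Res→J3→Out (+1); total 2.
Path Res→TankA→Out (+1); total 3.
Path Res→J6→Out (+1); total 4.
Path Res→P1→Out (+1); total 5.
No residual Res→Out path; max flow = 5.
Certifying cut of size 5: {Res→J3, Res→J6, Res→Out, Res→P1, Res→TankA}.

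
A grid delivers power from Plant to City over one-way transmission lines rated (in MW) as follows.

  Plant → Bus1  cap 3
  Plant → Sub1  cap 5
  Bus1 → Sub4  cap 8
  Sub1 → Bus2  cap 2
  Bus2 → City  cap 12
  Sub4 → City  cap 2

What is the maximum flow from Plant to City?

Augment Plant→Bus1→Sub4→City: bottleneck 2, flow now 2.
Augment Plant→Sub1→Bus2→City: bottleneck 2, flow now 4.
No augmenting path remains; maximum flow = 4.
In the residual graph, reachable from Plant: {Plant, Bus1, Sub1, Sub4}.
Min-cut edges: Sub1→Bus2 (2), Sub4→City (2); capacity 2 + 2 = 4.
This cut is saturated, so no flow can exceed 4.

4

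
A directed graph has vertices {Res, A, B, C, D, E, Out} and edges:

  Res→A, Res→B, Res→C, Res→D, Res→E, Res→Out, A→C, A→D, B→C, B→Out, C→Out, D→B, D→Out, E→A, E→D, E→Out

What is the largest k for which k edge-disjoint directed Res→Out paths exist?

5

Assign every edge capacity 1; by Menger, the answer equals the max flow.
Path Res→Out (+1); total 1.
Path Res→B→Out (+1); total 2.
Path Res→C→Out (+1); total 3.
Path Res→D→Out (+1); total 4.
Path Res→E→Out (+1); total 5.
No residual Res→Out path; max flow = 5.
Certifying cut of size 5: {B→Out, C→Out, D→Out, Res→E, Res→Out}.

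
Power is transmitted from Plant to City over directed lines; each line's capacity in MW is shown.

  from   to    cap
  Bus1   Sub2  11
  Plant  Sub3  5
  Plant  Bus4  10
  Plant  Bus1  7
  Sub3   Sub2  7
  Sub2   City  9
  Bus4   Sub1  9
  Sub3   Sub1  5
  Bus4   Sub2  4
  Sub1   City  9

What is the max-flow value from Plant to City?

18

Augment Plant→Bus1→Sub2→City: bottleneck 7, flow now 7.
Augment Plant→Sub3→Sub1→City: bottleneck 5, flow now 12.
Augment Plant→Bus4→Sub1→City: bottleneck 4, flow now 16.
Augment Plant→Bus4→Sub2→City: bottleneck 2, flow now 18.
No augmenting path remains; maximum flow = 18.
In the residual graph, reachable from Plant: {Plant, Bus1, Sub3, Bus4, Sub1, Sub2}.
Min-cut edges: Sub1→City (9), Sub2→City (9); capacity 9 + 9 = 18.
This cut is saturated, so no flow can exceed 18.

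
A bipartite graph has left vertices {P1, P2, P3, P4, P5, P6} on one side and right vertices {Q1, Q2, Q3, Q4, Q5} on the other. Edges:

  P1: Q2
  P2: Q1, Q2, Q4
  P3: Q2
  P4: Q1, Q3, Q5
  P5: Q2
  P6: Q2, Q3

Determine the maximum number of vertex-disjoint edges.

4

Unit-capacity flow: source→left, listed edges, right→sink; max matching = max flow.
Augmenting path P1→Q2 (+1); matched 1.
Augmenting path P2→Q1 (+1); matched 2.
Augmenting path P4→Q3 (+1); matched 3.
Augmenting path P6→Q3→P4→Q5 (+1); matched 4.
No augmenting path remains; maximum matching = 4.
König certificate: {P2, P4, P6, Q2} is a vertex cover of size 4 (every listed pair touches it), so no matching can be larger.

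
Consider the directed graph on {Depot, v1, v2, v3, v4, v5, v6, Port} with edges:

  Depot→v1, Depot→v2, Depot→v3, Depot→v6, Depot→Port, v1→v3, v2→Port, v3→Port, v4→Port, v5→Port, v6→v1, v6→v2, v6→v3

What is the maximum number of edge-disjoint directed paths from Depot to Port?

Assign every edge capacity 1; by Menger, the answer equals the max flow.
Path Depot→Port (+1); total 1.
Path Depot→v2→Port (+1); total 2.
Path Depot→v3→Port (+1); total 3.
No residual Depot→Port path; max flow = 3.
Certifying cut of size 3: {Depot→Port, v2→Port, v3→Port}.

3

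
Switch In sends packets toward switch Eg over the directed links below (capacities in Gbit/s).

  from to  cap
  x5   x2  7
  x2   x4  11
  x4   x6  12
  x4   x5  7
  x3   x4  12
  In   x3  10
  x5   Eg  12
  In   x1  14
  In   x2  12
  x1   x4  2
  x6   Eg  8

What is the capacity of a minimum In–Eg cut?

15

Augment In→x1→x4→x5→Eg: bottleneck 2, flow now 2.
Augment In→x2→x4→x5→Eg: bottleneck 5, flow now 7.
Augment In→x2→x4→x6→Eg: bottleneck 6, flow now 13.
Augment In→x3→x4→x6→Eg: bottleneck 2, flow now 15.
No augmenting path remains; maximum flow = 15.
By max-flow min-cut, the minimum cut capacity equals the max flow.
In the residual graph, reachable from In: {In, x1, x2, x3, x4, x6}.
Min-cut edges: x4→x5 (7), x6→Eg (8); capacity 7 + 8 = 15.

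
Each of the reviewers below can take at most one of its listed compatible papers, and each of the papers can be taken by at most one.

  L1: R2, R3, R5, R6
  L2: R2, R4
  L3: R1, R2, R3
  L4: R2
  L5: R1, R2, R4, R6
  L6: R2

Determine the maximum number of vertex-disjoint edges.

Unit-capacity flow: source→left, listed edges, right→sink; max matching = max flow.
Augmenting path L1→R2 (+1); matched 1.
Augmenting path L2→R4 (+1); matched 2.
Augmenting path L3→R1 (+1); matched 3.
Augmenting path L5→R6 (+1); matched 4.
Augmenting path L4→R2→L1→R3 (+1); matched 5.
No augmenting path remains; maximum matching = 5.
König certificate: {L1, L2, L3, L5, R2} is a vertex cover of size 5 (every listed pair touches it), so no matching can be larger.

5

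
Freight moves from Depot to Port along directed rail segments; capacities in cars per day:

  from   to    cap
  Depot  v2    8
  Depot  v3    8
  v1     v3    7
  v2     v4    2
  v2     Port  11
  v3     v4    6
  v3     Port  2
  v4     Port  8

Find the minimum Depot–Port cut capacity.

16

Augment Depot→v2→Port: bottleneck 8, flow now 8.
Augment Depot→v3→Port: bottleneck 2, flow now 10.
Augment Depot→v3→v4→Port: bottleneck 6, flow now 16.
No augmenting path remains; maximum flow = 16.
By max-flow min-cut, the minimum cut capacity equals the max flow.
In the residual graph, reachable from Depot: {Depot}.
Min-cut edges: Depot→v2 (8), Depot→v3 (8); capacity 8 + 8 = 16.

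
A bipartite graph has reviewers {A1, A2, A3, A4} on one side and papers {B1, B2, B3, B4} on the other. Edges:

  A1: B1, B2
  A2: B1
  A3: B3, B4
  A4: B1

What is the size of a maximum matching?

Unit-capacity flow: source→left, listed edges, right→sink; max matching = max flow.
Augmenting path A1→B1 (+1); matched 1.
Augmenting path A3→B3 (+1); matched 2.
Augmenting path A2→B1→A1→B2 (+1); matched 3.
No augmenting path remains; maximum matching = 3.
König certificate: {A1, A3, B1} is a vertex cover of size 3 (every listed pair touches it), so no matching can be larger.

3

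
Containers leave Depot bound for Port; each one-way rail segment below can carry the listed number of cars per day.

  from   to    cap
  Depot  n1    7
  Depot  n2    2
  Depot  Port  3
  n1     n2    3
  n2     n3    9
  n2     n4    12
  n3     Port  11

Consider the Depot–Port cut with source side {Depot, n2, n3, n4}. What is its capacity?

21

Edges leaving {Depot, n2, n3, n4}: Depot→n1 (7), Depot→Port (3), n3→Port (11).
Cut capacity = 7 + 3 + 11 = 21.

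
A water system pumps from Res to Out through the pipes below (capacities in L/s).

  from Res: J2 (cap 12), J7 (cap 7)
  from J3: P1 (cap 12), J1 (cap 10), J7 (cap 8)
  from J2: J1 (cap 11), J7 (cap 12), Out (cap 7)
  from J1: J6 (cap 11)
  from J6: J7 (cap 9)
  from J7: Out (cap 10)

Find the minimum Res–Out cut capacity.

Augment Res→J2→Out: bottleneck 7, flow now 7.
Augment Res→J7→Out: bottleneck 7, flow now 14.
Augment Res→J2→J7→Out: bottleneck 3, flow now 17.
No augmenting path remains; maximum flow = 17.
By max-flow min-cut, the minimum cut capacity equals the max flow.
In the residual graph, reachable from Res: {Res, J2, J1, J6, J7}.
Min-cut edges: J2→Out (7), J7→Out (10); capacity 7 + 10 = 17.

17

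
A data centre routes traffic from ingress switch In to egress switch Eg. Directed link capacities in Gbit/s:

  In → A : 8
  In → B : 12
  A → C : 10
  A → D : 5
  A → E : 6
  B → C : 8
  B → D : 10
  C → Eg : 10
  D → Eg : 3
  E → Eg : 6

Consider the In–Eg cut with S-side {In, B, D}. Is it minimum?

Yes — it is a minimum cut (capacity 19).

Given cut capacity: 8 + 8 + 3 = 19.
Augment In→A→C→Eg: bottleneck 8, flow now 8.
Augment In→B→C→Eg: bottleneck 2, flow now 10.
Augment In→B→D→Eg: bottleneck 3, flow now 13.
Augment In→B→C→A→E→Eg: bottleneck 6, flow now 19. (uses reverse residual edge)
No augmenting path remains; maximum flow = 19.
Cut capacity 19 equals the max flow, so it is a minimum cut.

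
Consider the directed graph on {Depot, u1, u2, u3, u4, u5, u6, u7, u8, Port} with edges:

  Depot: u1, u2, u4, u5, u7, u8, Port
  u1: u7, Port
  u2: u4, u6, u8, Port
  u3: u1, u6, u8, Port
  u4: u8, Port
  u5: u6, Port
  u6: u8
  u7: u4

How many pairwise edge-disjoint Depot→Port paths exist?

5

Assign every edge capacity 1; by Menger, the answer equals the max flow.
Path Depot→Port (+1); total 1.
Path Depot→u1→Port (+1); total 2.
Path Depot→u2→Port (+1); total 3.
Path Depot→u4→Port (+1); total 4.
Path Depot→u5→Port (+1); total 5.
No residual Depot→Port path; max flow = 5.
Certifying cut of size 5: {Depot→Port, Depot→u1, Depot→u2, Depot→u5, u4→Port}.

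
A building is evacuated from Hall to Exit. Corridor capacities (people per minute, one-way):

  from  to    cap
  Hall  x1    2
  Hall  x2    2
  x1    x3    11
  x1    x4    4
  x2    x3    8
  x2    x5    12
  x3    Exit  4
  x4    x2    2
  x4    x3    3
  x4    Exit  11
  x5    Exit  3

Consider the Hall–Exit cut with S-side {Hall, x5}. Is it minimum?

No — its capacity is 7, but the minimum cut has capacity 4.

Given cut capacity: 2 + 2 + 3 = 7.
Augment Hall→x1→x3→Exit: bottleneck 2, flow now 2.
Augment Hall→x2→x3→Exit: bottleneck 2, flow now 4.
No augmenting path remains; maximum flow = 4.
In the residual graph, reachable from Hall: {Hall}.
Min-cut edges: Hall→x1 (2), Hall→x2 (2); capacity 2 + 2 = 4.
Cut capacity 7 exceeds the max flow 4, so it is not minimum.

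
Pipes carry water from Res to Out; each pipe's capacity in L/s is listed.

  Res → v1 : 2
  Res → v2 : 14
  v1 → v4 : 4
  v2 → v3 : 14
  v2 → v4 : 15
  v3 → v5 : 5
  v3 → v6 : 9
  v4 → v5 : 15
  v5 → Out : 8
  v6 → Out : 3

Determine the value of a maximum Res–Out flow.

11

Augment Res→v1→v4→v5→Out: bottleneck 2, flow now 2.
Augment Res→v2→v3→v5→Out: bottleneck 5, flow now 7.
Augment Res→v2→v3→v6→Out: bottleneck 3, flow now 10.
Augment Res→v2→v4→v5→Out: bottleneck 1, flow now 11.
No augmenting path remains; maximum flow = 11.
In the residual graph, reachable from Res: {Res, v1, v2, v3, v4, v5, v6}.
Min-cut edges: v5→Out (8), v6→Out (3); capacity 8 + 3 = 11.
This cut is saturated, so no flow can exceed 11.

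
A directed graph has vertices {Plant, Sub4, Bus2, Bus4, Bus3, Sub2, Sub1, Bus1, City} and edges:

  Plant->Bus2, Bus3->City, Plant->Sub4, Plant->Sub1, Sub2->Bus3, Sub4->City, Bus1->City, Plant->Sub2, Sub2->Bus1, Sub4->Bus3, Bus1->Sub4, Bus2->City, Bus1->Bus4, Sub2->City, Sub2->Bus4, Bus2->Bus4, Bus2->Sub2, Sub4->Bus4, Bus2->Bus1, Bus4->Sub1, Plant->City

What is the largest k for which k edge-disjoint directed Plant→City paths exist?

Assign every edge capacity 1; by Menger, the answer equals the max flow.
Path Plant→City (+1); total 1.
Path Plant→Sub4→City (+1); total 2.
Path Plant→Bus2→City (+1); total 3.
Path Plant→Sub2→City (+1); total 4.
No residual Plant→City path; max flow = 4.
Certifying cut of size 4: {Plant→Bus2, Plant→City, Plant→Sub2, Plant→Sub4}.

4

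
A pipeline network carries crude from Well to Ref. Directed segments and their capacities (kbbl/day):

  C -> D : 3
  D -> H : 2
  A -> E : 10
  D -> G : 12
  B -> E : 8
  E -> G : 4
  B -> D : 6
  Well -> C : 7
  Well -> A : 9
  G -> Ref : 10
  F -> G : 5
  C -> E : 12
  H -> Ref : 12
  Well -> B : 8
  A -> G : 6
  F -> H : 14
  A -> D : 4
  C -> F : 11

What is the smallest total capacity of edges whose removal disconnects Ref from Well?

19

Augment Well→A→G→Ref: bottleneck 6, flow now 6.
Augment Well→A→D→G→Ref: bottleneck 3, flow now 9.
Augment Well→B→D→G→Ref: bottleneck 1, flow now 10.
Augment Well→B→D→H→Ref: bottleneck 2, flow now 12.
Augment Well→C→F→H→Ref: bottleneck 7, flow now 19.
No augmenting path remains; maximum flow = 19.
By max-flow min-cut, the minimum cut capacity equals the max flow.
In the residual graph, reachable from Well: {Well, A, B, D, E, G}.
Min-cut edges: Well→C (7), D→H (2), G→Ref (10); capacity 7 + 2 + 10 = 19.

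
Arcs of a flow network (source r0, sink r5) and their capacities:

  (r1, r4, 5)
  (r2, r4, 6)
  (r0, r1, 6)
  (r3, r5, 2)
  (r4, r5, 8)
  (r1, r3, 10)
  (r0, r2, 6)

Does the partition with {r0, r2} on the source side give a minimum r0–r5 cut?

No — its capacity is 12, but the minimum cut has capacity 10.

Given cut capacity: 6 + 6 = 12.
Augment r0→r1→r3→r5: bottleneck 2, flow now 2.
Augment r0→r1→r4→r5: bottleneck 4, flow now 6.
Augment r0→r2→r4→r5: bottleneck 4, flow now 10.
No augmenting path remains; maximum flow = 10.
In the residual graph, reachable from r0: {r0, r1, r2, r3, r4}.
Min-cut edges: r3→r5 (2), r4→r5 (8); capacity 2 + 8 = 10.
Cut capacity 12 exceeds the max flow 10, so it is not minimum.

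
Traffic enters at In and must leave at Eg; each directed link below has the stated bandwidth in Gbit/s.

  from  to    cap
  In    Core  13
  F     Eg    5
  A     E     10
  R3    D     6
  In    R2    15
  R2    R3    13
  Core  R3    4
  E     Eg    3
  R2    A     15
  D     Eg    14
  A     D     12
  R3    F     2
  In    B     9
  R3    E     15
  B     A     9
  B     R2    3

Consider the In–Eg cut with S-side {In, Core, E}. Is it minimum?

No — its capacity is 31, but the minimum cut has capacity 19.

Given cut capacity: 9 + 15 + 4 + 3 = 31.
Augment In→B→A→E→Eg: bottleneck 3, flow now 3.
Augment In→B→A→D→Eg: bottleneck 6, flow now 9.
Augment In→R2→R3→F→Eg: bottleneck 2, flow now 11.
Augment In→R2→R3→D→Eg: bottleneck 6, flow now 17.
Augment In→R2→A→D→Eg: bottleneck 2, flow now 19.
No augmenting path remains; maximum flow = 19.
In the residual graph, reachable from In: {In, B, R2, Core, R3, A, E, D}.
Min-cut edges: R3→F (2), E→Eg (3), D→Eg (14); capacity 2 + 3 + 14 = 19.
Cut capacity 31 exceeds the max flow 19, so it is not minimum.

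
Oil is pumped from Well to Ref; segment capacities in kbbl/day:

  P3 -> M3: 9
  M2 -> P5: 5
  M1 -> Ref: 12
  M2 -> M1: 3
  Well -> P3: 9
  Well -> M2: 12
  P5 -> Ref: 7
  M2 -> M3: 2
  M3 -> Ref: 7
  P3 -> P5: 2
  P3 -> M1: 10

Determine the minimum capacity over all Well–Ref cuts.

19

Augment Well→P3→P5→Ref: bottleneck 2, flow now 2.
Augment Well→P3→M1→Ref: bottleneck 7, flow now 9.
Augment Well→M2→P5→Ref: bottleneck 5, flow now 14.
Augment Well→M2→M1→Ref: bottleneck 3, flow now 17.
Augment Well→M2→M3→Ref: bottleneck 2, flow now 19.
No augmenting path remains; maximum flow = 19.
By max-flow min-cut, the minimum cut capacity equals the max flow.
In the residual graph, reachable from Well: {Well, M2}.
Min-cut edges: Well→P3 (9), M2→P5 (5), M2→M1 (3), M2→M3 (2); capacity 9 + 5 + 3 + 2 = 19.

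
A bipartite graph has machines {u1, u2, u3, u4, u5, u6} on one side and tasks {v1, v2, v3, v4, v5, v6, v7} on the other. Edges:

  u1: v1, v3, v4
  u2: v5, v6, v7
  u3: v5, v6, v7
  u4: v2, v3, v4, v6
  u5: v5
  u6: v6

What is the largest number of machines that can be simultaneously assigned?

Unit-capacity flow: source→left, listed edges, right→sink; max matching = max flow.
Augmenting path u1→v1 (+1); matched 1.
Augmenting path u2→v5 (+1); matched 2.
Augmenting path u3→v6 (+1); matched 3.
Augmenting path u4→v2 (+1); matched 4.
Augmenting path u5→v5→u2→v7 (+1); matched 5.
No augmenting path remains; maximum matching = 5.
König certificate: {u1, u4, v5, v6, v7} is a vertex cover of size 5 (every listed pair touches it), so no matching can be larger.

5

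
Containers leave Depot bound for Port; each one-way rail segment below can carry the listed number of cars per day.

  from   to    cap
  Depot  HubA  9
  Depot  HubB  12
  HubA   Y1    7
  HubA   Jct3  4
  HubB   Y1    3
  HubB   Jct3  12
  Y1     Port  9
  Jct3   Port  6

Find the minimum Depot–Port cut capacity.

15

Augment Depot→HubA→Y1→Port: bottleneck 7, flow now 7.
Augment Depot→HubA→Jct3→Port: bottleneck 2, flow now 9.
Augment Depot→HubB→Y1→Port: bottleneck 2, flow now 11.
Augment Depot→HubB→Jct3→Port: bottleneck 4, flow now 15.
No augmenting path remains; maximum flow = 15.
By max-flow min-cut, the minimum cut capacity equals the max flow.
In the residual graph, reachable from Depot: {Depot, HubA, HubB, Y1, Jct3}.
Min-cut edges: Y1→Port (9), Jct3→Port (6); capacity 9 + 6 = 15.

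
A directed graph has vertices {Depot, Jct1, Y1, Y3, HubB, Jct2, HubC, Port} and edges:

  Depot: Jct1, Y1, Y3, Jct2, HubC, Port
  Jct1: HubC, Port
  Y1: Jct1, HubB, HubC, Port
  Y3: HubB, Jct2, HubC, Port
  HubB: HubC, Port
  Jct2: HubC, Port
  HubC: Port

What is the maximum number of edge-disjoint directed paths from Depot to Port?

6

Assign every edge capacity 1; by Menger, the answer equals the max flow.
Path Depot→Port (+1); total 1.
Path Depot→Jct1→Port (+1); total 2.
Path Depot→Y1→Port (+1); total 3.
Path Depot→Y3→Port (+1); total 4.
Path Depot→Jct2→Port (+1); total 5.
Path Depot→HubC→Port (+1); total 6.
No residual Depot→Port path; max flow = 6.
Certifying cut of size 6: {Depot→HubC, Depot→Jct1, Depot→Jct2, Depot→Port, Depot→Y1, Depot→Y3}.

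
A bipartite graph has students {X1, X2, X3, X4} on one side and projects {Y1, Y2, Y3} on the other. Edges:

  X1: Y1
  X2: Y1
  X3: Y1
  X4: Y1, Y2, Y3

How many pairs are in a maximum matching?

2

Unit-capacity flow: source→left, listed edges, right→sink; max matching = max flow.
Augmenting path X1→Y1 (+1); matched 1.
Augmenting path X4→Y2 (+1); matched 2.
No augmenting path remains; maximum matching = 2.
König certificate: {X4, Y1} is a vertex cover of size 2 (every listed pair touches it), so no matching can be larger.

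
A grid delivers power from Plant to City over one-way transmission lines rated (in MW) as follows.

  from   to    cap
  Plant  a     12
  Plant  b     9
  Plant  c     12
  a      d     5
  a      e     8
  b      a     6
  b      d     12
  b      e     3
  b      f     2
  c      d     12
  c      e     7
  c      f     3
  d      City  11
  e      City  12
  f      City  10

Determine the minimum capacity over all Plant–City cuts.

28

Augment Plant→a→d→City: bottleneck 5, flow now 5.
Augment Plant→a→e→City: bottleneck 7, flow now 12.
Augment Plant→b→d→City: bottleneck 6, flow now 18.
Augment Plant→b→e→City: bottleneck 3, flow now 21.
Augment Plant→c→e→City: bottleneck 2, flow now 23.
Augment Plant→c→f→City: bottleneck 3, flow now 26.
Augment Plant→c→d→b→f→City: bottleneck 2, flow now 28. (uses reverse residual edge)
No augmenting path remains; maximum flow = 28.
By max-flow min-cut, the minimum cut capacity equals the max flow.
In the residual graph, reachable from Plant: {Plant, a, b, c, d, e}.
Min-cut edges: b→f (2), c→f (3), d→City (11), e→City (12); capacity 2 + 3 + 11 + 12 = 28.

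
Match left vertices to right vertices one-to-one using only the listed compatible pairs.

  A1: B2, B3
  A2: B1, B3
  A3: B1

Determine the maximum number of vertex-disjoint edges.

3

Unit-capacity flow: source→left, listed edges, right→sink; max matching = max flow.
Augmenting path A1→B2 (+1); matched 1.
Augmenting path A2→B1 (+1); matched 2.
Augmenting path A3→B1→A2→B3 (+1); matched 3.
No augmenting path remains; maximum matching = 3.
König certificate: {A1, A2, A3} is a vertex cover of size 3 (every listed pair touches it), so no matching can be larger.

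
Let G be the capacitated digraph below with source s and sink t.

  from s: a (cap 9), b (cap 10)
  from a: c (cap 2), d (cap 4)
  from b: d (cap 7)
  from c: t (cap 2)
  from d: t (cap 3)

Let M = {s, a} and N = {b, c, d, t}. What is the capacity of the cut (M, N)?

16

Edges leaving {s, a}: s→b (10), a→c (2), a→d (4).
Cut capacity = 10 + 2 + 4 = 16.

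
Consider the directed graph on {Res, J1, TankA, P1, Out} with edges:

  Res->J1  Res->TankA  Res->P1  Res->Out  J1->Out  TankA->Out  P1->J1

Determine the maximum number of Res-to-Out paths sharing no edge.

Assign every edge capacity 1; by Menger, the answer equals the max flow.
Path Res→Out (+1); total 1.
Path Res→J1→Out (+1); total 2.
Path Res→TankA→Out (+1); total 3.
No residual Res→Out path; max flow = 3.
Certifying cut of size 3: {J1→Out, Res→Out, Res→TankA}.

3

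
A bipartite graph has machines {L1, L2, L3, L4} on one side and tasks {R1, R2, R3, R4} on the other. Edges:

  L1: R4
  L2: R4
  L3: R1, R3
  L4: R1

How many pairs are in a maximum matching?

3

Unit-capacity flow: source→left, listed edges, right→sink; max matching = max flow.
Augmenting path L1→R4 (+1); matched 1.
Augmenting path L3→R1 (+1); matched 2.
Augmenting path L4→R1→L3→R3 (+1); matched 3.
No augmenting path remains; maximum matching = 3.
König certificate: {L3, L4, R4} is a vertex cover of size 3 (every listed pair touches it), so no matching can be larger.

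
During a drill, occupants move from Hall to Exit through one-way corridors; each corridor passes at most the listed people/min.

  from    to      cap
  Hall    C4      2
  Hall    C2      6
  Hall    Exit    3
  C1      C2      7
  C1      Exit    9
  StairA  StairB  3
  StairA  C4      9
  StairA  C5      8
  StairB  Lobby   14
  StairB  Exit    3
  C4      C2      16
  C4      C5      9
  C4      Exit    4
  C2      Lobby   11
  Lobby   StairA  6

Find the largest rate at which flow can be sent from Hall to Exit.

10

Augment Hall→Exit: bottleneck 3, flow now 3.
Augment Hall→C4→Exit: bottleneck 2, flow now 5.
Augment Hall→C2→Lobby→StairA→StairB→Exit: bottleneck 3, flow now 8.
Augment Hall→C2→Lobby→StairA→C4→Exit: bottleneck 2, flow now 10.
No augmenting path remains; maximum flow = 10.
In the residual graph, reachable from Hall: {Hall, StairA, C4, C2, Lobby, C5}.
Min-cut edges: Hall→Exit (3), StairA→StairB (3), C4→Exit (4); capacity 3 + 3 + 4 = 10.
This cut is saturated, so no flow can exceed 10.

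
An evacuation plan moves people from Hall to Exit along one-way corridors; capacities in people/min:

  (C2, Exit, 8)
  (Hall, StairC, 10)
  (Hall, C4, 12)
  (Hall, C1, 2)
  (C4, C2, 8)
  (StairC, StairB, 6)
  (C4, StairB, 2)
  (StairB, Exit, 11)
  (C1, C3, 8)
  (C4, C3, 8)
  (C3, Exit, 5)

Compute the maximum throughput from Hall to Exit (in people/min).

20

Augment Hall→C4→StairB→Exit: bottleneck 2, flow now 2.
Augment Hall→C4→C3→Exit: bottleneck 5, flow now 7.
Augment Hall→C4→C2→Exit: bottleneck 5, flow now 12.
Augment Hall→StairC→StairB→Exit: bottleneck 6, flow now 18.
Augment Hall→C1→C3→C4→C2→Exit: bottleneck 2, flow now 20. (uses reverse residual edge)
No augmenting path remains; maximum flow = 20.
In the residual graph, reachable from Hall: {Hall, StairC}.
Min-cut edges: Hall→C4 (12), Hall→C1 (2), StairC→StairB (6); capacity 12 + 2 + 6 = 20.
This cut is saturated, so no flow can exceed 20.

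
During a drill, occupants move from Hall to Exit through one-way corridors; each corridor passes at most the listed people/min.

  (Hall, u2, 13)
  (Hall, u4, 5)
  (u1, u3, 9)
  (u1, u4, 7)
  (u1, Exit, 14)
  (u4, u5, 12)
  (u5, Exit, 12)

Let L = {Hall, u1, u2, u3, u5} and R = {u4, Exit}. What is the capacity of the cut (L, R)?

38

Edges leaving {Hall, u1, u2, u3, u5}: Hall→u4 (5), u1→u4 (7), u1→Exit (14), u5→Exit (12).
Cut capacity = 5 + 7 + 14 + 12 = 38.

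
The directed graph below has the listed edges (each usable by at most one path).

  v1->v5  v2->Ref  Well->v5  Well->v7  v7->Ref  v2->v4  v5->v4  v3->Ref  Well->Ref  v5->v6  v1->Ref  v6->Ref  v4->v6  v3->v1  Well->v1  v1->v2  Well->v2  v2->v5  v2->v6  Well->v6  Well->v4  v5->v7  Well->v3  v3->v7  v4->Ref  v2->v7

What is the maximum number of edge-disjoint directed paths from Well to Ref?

7

Assign every edge capacity 1; by Menger, the answer equals the max flow.
Path Well→Ref (+1); total 1.
Path Well→v1→Ref (+1); total 2.
Path Well→v2→Ref (+1); total 3.
Path Well→v3→Ref (+1); total 4.
Path Well→v4→Ref (+1); total 5.
Path Well→v6→Ref (+1); total 6.
Path Well→v7→Ref (+1); total 7.
No residual Well→Ref path; max flow = 7.
Certifying cut of size 7: {Well→Ref, Well→v1, Well→v2, Well→v3, v4→Ref, v6→Ref, v7→Ref}.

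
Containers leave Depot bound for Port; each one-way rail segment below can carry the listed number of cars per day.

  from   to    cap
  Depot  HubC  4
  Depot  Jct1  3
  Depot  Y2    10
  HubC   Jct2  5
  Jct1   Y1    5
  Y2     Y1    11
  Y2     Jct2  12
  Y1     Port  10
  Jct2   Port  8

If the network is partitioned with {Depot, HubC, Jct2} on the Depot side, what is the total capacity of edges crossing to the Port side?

Edges leaving {Depot, HubC, Jct2}: Depot→Jct1 (3), Depot→Y2 (10), Jct2→Port (8).
Cut capacity = 3 + 10 + 8 = 21.

21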